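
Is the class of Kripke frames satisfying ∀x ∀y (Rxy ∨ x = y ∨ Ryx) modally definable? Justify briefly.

No — not modally definable

Any modally definable frame class is closed under disjoint unions.
Take 2 disjoint single-world reflexive frames: each is trivially connected, but their disjoint union has 2 worlds with no edge between distinct components, so it is not connected.
So the class is not modally definable.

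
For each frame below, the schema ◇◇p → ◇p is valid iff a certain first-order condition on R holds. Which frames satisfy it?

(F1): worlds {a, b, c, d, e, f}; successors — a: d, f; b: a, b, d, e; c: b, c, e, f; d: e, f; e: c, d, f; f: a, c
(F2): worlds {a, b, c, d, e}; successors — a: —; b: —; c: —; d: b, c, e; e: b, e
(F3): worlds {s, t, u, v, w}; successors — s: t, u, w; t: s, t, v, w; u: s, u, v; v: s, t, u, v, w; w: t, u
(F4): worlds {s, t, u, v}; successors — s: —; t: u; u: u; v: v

(F2), (F4)

Frame correspondent (Sahlqvist): ∀x ∀y ∀z (Rxy ∧ Ryz → Rxz) — i.e. transitivity.
(F1): fails — Rcf and Rfa but not Rca.
(F2): condition met.
(F3): fails — Ruv and Rvt but not Rut.
(F4): condition met.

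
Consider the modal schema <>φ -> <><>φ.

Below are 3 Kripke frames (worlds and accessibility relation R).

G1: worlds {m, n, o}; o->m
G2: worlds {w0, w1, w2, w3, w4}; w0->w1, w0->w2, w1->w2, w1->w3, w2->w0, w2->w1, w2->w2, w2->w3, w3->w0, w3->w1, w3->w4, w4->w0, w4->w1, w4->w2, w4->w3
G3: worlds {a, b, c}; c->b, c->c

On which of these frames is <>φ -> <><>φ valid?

Frame correspondent (Sahlqvist): forall x forall y (xRy -> exists w (y = w & x R^2 w)) — i.e. a generalized confluence (Geach) condition.
G1: fails — oRm but no w with m=w and oR²w.
G2: fails — w3Rw4 but no w with w4=w and w3R²w.
G3: holds.
Valid on: G3.

G3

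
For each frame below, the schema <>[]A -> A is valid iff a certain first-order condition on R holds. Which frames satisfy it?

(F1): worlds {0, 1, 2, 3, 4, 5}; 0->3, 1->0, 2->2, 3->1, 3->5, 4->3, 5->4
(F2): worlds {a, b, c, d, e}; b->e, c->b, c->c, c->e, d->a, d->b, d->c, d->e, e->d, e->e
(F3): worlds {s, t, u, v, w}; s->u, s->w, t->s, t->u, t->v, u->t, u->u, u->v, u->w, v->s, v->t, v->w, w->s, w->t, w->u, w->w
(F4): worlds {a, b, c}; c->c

The schema corresponds to symmetry: forall x forall y (Rxy -> Ryx).
(F1): fails — R10 but not R01.
(F2): fails — Rdc but not Rcd.
(F3): fails — Ruv but not Rvu.
(F4): condition met.

(F4)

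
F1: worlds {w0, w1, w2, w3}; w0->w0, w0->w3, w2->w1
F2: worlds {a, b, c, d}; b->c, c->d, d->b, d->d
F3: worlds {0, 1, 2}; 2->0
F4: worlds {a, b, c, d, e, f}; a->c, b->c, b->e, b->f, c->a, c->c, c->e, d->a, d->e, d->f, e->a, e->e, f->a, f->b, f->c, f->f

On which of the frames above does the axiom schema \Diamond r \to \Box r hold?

The schema corresponds to partial functionality: \forall x \forall y \forall z (Rxy \wedge Rxz \to y = z).
F1: fails — w0 sees both w0 and w3.
F2: fails — d sees both b and d.
F3: satisfies the condition.
F4: fails — b sees both c and e.

F3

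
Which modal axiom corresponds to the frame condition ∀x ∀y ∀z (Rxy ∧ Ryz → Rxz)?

□ψ → □□ψ

A defining formula is □ψ → □□ψ (the 4 axiom).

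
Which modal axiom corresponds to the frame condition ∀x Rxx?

□s → s

This is reflexivity; the standard corresponding axiom is T: □s → s.
Suppose □s→s is valid. At any x set V(s)={w : Rxw}. Then □s holds at x, so s holds at x, i.e. Rxx.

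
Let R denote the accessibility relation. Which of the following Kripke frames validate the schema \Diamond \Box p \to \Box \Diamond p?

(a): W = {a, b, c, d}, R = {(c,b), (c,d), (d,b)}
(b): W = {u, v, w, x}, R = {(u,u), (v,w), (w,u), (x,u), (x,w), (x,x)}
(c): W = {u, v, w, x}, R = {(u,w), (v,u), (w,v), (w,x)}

(b)

Frame correspondent (Sahlqvist): \forall x \forall y \forall z (Rxy \wedge Rxz \to \exists w (Ryw \wedge Rzw)) — i.e. convergence.
(a): fails — Rcb and Rcb but b and b have no common successor.
(b): condition met.
(c): fails — Rwx and Rwx but x and x have no common successor.
Valid on: (b).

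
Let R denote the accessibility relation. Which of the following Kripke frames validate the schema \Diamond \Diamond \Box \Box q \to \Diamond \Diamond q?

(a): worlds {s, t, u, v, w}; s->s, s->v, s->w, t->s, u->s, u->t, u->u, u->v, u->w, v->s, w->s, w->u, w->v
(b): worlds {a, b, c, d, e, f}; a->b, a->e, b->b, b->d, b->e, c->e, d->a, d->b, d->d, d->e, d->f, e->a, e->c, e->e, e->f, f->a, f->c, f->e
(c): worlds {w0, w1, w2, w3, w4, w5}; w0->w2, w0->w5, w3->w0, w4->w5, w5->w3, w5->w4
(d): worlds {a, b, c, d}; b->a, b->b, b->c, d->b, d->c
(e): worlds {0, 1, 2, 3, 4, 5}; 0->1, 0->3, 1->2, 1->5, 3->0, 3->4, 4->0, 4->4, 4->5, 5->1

(a), (b)

This is the axiom for a generalized confluence (Geach) condition; its first-order frame correspondent is \forall x \forall y (x R^2 y \to \exists w (y R^2 w \wedge x R^2 w)).
(a): ✓.
(b): ✓.
(c): fails — w0R²w3 but no w with w3R²w and w0R²w.
(d): fails — bR²a but no w with aR²w and bR²w.
(e): fails — 0R²2 but no w with 2R²w and 0R²w.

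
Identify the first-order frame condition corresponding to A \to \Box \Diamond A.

Suppose A→□◇A is valid. Take Rxy and set V(A)={x}. Then A at x, so □◇A at x, so ◇A at y, so some z with Ryz has A; z=x, i.e. Ryx.
The converse is a direct semantic check.
So the correspondent is symmetry.

symmetry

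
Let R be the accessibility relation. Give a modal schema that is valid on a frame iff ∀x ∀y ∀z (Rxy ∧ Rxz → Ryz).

◇q → □◇q

The condition is the Euclidean property. The 5 schema ◇q → □◇q defines it.
Suppose ◇q→□◇q is valid. Take Rxy, Rxz and set V(q)={y}. Then ◇q at x, so □◇q at x, so ◇q at z, so some w with Rzw has q; w=y, i.e. Rzy. By symmetry of the argument, Ryz.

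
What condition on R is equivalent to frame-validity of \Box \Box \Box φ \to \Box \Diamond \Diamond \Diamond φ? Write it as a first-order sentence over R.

This is a Sahlqvist (Geach-type) schema ◇^0□^3φ → □^1◇^3φ.
Minimal-valuation argument: fix x; take any y with xR^0y and any z with xR^1z. Set V(φ) to the set of worlds R-reachable from y in exactly 3 steps. Then □^3φ holds at y, so the antecedent holds at x; validity forces ◇^3φ at z, giving a w with zR^3w and yR^3w.
First-order correspondent: \forall x \forall z (xRz \to \exists w (x R^3 w \wedge z R^3 w)).

\forall x \forall z (xRz \to \exists w (x R^3 w \wedge z R^3 w))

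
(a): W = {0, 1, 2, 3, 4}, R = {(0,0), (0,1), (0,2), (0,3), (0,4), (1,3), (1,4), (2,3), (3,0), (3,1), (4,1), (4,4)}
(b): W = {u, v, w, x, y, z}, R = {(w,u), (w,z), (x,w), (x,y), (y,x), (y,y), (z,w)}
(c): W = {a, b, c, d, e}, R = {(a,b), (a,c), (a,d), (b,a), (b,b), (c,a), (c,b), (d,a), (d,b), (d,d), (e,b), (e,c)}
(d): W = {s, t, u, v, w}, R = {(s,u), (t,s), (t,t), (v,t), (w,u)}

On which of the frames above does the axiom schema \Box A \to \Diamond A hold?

Frame correspondent (Sahlqvist): \forall x \exists y Rxy — i.e. seriality.
(a): ✓.
(b): fails — world u has no successor.
(c): ✓.
(d): fails — world u has no successor.
Valid on: (a), (c).

(a), (c)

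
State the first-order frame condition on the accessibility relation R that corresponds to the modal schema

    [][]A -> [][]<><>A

This is a Sahlqvist (Geach-type) schema ◇^0□^2A → □^2◇^2A.
First-order correspondent: forall x forall z (x R^2 z -> exists w (x R^2 w & z R^2 w)).

forall x forall z (x R^2 z -> exists w (x R^2 w & z R^2 w))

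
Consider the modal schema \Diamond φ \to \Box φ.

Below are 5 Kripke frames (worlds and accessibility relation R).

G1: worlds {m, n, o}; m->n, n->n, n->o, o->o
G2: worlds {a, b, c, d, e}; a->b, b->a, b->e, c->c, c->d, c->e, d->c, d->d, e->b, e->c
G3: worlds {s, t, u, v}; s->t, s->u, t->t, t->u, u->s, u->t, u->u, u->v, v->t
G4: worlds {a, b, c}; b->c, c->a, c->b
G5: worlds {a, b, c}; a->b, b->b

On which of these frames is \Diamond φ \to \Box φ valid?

The schema corresponds to partial functionality: \forall x \forall y \forall z (Rxy \wedge Rxz \to y = z).
G1: fails — n sees both n and o.
G2: fails — b sees both a and e.
G3: fails — s sees both t and u.
G4: fails — c sees both a and b.
G5: holds.
Valid on: G5.

G5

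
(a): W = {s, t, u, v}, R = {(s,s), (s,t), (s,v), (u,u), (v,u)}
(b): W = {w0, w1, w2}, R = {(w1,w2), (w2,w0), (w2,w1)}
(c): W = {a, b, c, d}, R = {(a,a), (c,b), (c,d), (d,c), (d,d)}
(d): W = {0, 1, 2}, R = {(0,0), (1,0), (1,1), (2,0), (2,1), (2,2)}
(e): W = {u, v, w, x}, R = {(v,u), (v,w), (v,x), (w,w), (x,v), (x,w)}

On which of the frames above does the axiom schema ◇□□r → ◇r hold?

Frame correspondent (Sahlqvist): ∀x ∀y (xRy → ∃w (yR²w ∧ xRw)) — i.e. a generalized confluence (Geach) condition.
(a): fails — sRt but no w with tR²w and sRw.
(b): fails — w2Rw0 but no w with w0R²w and w2Rw.
(c): fails — cRb but no w with bR²w and cRw.
(d): holds.
(e): fails — vRu but no t with uR²t and vRt.
Valid on: (d).

(d)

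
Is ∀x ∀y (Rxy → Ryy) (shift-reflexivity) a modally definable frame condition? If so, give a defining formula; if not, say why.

This is a Sahlqvist condition; the T□ axiom □(□r → r) defines it.
Suppose □(□r→r) is valid. Take Rxy and set V(r)={w : Ryw}. Then at y, □r holds; since □(□r→r) at x, □r→r at y, so r at y, i.e. Ryy.

Yes, by □(□r → r)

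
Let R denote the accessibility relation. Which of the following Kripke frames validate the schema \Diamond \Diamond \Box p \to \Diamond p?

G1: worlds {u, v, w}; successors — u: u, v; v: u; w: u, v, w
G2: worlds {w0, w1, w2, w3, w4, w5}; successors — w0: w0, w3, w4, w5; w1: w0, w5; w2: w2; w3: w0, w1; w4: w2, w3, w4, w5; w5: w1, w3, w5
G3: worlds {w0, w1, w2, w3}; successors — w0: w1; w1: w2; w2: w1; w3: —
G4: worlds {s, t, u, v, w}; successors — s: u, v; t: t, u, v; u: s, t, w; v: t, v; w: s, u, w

G1, G3

The schema corresponds to a generalized confluence (Geach) condition: \forall x \forall y (x R^2 y \to \exists w (yRw \wedge xRw)).
G1: satisfies the condition.
G2: fails — w0R²w2 but no w with w2Rw and w0Rw.
G3: satisfies the condition.
G4: fails — uR²s but no w* with sRw* and uRw*.
Valid on: G1, G3.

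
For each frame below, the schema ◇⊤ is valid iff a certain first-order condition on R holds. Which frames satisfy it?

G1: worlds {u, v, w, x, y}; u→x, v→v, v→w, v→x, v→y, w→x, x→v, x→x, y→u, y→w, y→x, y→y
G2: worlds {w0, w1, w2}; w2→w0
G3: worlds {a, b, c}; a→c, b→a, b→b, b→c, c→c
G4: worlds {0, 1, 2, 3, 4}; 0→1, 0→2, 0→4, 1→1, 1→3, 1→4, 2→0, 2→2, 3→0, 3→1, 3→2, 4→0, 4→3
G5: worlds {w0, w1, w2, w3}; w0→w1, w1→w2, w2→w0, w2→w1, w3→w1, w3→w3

G1, G3, G4, G5

Frame correspondent (Sahlqvist): ∀x ∃y Rxy — i.e. seriality.
G1: satisfies the condition.
G2: fails — world w0 has no successor.
G3: satisfies the condition.
G4: satisfies the condition.
G5: satisfies the condition.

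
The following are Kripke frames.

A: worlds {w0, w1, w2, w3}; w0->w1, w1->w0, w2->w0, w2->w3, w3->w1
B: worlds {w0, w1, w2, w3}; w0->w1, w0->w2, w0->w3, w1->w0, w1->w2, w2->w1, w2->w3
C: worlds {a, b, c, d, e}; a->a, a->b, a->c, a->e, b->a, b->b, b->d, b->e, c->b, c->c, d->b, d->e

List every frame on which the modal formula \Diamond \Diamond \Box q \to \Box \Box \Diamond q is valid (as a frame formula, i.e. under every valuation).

A

This is the axiom for a generalized confluence (Geach) condition; its first-order frame correspondent is \forall x \forall y \forall z ((x R^2 y \wedge x R^2 z) \to \exists w (yRw \wedge zRw)).
A: holds.
B: fails — w0R²w0, w0R²w3 but no w with w0Rw and w3Rw.
C: fails — aR²a, aR²e but no w with aRw and eRw.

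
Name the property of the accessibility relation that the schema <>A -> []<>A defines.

Suppose ◇A→□◇A is valid. Take Rxy, Rxz and set V(A)={y}. Then ◇A at x, so □◇A at x, so ◇A at z, so some w with Rzw has A; w=y, i.e. Rzy. By symmetry of the argument, Ryz.

the Euclidean property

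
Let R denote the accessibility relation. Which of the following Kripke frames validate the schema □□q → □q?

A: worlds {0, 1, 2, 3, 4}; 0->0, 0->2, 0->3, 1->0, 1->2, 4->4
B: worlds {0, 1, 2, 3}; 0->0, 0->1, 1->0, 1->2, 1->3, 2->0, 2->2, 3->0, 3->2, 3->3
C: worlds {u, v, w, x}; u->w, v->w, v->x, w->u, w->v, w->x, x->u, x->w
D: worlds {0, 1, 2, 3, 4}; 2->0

A, B

The schema corresponds to density: ∀x ∀y (Rxy → ∃z (Rxz ∧ Rzy)).
A: ✓.
B: ✓.
C: fails — Ruw but no z with Ruz and Rzw.
D: fails — R20 but no z with R2z and Rz0.
Valid on: A, B.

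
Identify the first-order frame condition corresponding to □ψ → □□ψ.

Suppose □ψ→□□ψ is valid. Take Rxy, Ryz and set V(ψ)={w : Rxw}. Then □ψ at x, so □□ψ at x, so □ψ at y, so ψ at z, i.e. Rxz.

Transitivity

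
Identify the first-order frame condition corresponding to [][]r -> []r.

Density

This schema is the C4 axiom.
Its frame correspondent is density — forall x forall y (Rxy -> exists z (Rxz & Rzy)).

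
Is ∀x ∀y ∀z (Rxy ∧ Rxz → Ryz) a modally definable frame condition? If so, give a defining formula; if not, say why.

Yes: it is the Euclidean property, defined by the 5 schema ◇p → □◇p.
Suppose ◇p→□◇p is valid. Take Rxy, Rxz and set V(p)={y}. Then ◇p at x, so □◇p at x, so ◇p at z, so some w with Rzw has p; w=y, i.e. Rzy. By symmetry of the argument, Ryz.

Definable; ◇p → □◇p defines it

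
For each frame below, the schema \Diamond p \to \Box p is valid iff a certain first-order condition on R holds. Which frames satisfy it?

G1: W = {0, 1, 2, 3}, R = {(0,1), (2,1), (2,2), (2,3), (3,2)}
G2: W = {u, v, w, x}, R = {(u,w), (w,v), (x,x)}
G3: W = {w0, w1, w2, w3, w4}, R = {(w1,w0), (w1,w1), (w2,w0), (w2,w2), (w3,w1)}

This is the axiom for partial functionality; its first-order frame correspondent is \forall x \forall y \forall z (Rxy \wedge Rxz \to y = z).
G1: fails — 2 sees both 1 and 2.
G2: ✓.
G3: fails — w1 sees both w0 and w1.

G2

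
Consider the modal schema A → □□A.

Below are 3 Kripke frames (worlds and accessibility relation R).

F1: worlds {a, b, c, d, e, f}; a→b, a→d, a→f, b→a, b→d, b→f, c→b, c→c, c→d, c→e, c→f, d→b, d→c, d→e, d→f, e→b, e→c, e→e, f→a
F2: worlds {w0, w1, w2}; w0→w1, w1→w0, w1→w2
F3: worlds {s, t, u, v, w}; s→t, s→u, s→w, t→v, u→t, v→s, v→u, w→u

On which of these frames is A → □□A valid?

The schema corresponds to a generalized confluence (Geach) condition: ∀x ∀z (xR²z → ∃w (x = w ∧ z = w)).
F1: fails — aR²b but a ≠ b.
F2: fails — w0R²w2 but w0 ≠ w2.
F3: fails — sR²t but s ≠ t.

none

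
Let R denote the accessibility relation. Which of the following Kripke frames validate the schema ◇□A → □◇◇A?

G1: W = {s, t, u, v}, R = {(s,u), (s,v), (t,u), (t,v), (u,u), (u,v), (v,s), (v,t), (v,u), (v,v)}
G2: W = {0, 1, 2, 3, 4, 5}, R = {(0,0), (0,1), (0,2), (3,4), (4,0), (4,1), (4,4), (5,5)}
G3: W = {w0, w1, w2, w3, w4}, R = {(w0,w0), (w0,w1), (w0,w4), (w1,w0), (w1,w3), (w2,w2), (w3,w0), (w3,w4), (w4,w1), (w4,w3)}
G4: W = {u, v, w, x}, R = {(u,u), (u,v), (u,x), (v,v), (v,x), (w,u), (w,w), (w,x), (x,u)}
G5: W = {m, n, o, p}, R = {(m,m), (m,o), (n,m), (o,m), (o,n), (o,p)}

The schema corresponds to a generalized confluence (Geach) condition: ∀x ∀y ∀z ((xRy ∧ xRz) → ∃w (yRw ∧ zR²w)).
G1: condition met.
G2: fails — 0R0, 0R1 but no w with 0Rw and 1R²w.
G3: condition met.
G4: condition met.
G5: fails — oRm, oRp but no w with mRw and pR²w.

G1, G3, G4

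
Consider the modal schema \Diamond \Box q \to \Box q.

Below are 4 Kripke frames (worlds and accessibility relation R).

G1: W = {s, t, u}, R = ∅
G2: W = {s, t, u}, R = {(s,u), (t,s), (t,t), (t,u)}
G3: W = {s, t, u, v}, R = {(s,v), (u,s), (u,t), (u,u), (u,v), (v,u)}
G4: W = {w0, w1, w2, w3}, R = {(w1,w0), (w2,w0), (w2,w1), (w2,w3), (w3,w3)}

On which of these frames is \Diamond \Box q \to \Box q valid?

G1

Frame correspondent (Sahlqvist): \forall x \forall y \forall z ((xRy \wedge xRz) \to \exists w (yRw \wedge z = w)) — i.e. a generalized confluence (Geach) condition.
G1: satisfies the condition.
G2: fails — sRu, sRu but no w with uRw and u=w.
G3: fails — sRv, sRv but no w with vRw and v=w.
G4: fails — w1Rw0, w1Rw0 but no w with w0Rw and w0=w.
Valid on: G1.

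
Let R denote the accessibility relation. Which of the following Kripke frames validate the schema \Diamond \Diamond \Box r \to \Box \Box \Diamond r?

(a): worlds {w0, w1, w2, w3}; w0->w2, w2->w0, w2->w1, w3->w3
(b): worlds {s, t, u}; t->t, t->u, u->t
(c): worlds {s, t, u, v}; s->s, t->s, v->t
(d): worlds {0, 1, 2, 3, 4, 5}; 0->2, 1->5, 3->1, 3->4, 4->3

(b), (c)

Frame correspondent (Sahlqvist): \forall x \forall y \forall z ((x R^2 y \wedge x R^2 z) \to \exists w (yRw \wedge zRw)) — i.e. a generalized confluence (Geach) condition.
(a): fails — w0R²w0, w0R²w1 but no w with w0Rw and w1Rw.
(b): condition met.
(c): condition met.
(d): fails — 3R²3, 3R²5 but no w with 3Rw and 5Rw.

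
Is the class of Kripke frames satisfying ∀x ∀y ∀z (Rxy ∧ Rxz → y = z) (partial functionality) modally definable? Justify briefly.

The condition is partial functionality. A defining modal formula is ◇p → □p.
Suppose ◇p→□p is valid. Take Rxy, Rxz and set V(p)={y}. Then ◇p at x, so □p at x, so p at z, i.e. z=y.

Definable; ◇p → □p defines it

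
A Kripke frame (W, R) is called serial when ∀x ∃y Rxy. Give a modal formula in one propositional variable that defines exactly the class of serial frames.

□p → ◇p

The condition is seriality. The D schema □p → ◇p defines it.
Suppose □p→◇p is valid. At any x set V(p)=W. Then □p at x, so ◇p at x, so x has a successor.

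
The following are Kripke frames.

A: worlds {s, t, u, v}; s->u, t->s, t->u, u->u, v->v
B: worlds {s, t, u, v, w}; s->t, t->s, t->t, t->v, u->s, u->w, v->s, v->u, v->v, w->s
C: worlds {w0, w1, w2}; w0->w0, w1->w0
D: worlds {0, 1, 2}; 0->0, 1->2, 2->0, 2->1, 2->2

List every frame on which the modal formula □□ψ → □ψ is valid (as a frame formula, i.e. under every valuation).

The schema corresponds to density: ∀x ∀y (Rxy → ∃z (Rxz ∧ Rzy)).
A: fails — Rts but no z with Rtz and Rzs.
B: fails — Ruw but no z with Ruz and Rzw.
C: ✓.
D: ✓.
Valid on: C, D.

C, D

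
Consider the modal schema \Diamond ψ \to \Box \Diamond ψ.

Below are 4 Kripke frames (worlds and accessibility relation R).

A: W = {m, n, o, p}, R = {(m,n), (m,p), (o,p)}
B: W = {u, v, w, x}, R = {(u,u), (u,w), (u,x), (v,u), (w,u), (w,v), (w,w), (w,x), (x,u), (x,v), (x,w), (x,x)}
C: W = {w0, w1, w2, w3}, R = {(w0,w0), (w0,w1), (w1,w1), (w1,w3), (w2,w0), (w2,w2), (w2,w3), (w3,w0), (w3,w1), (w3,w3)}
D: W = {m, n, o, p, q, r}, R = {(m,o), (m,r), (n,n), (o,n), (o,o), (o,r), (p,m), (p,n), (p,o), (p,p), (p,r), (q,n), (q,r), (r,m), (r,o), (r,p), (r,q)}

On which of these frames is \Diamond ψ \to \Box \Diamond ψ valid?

The schema corresponds to the Euclidean property: \forall x \forall y \forall z (Rxy \wedge Rxz \to Ryz).
A: fails — Rmn and Rmn but not Rnn.
B: fails — Rwu and Rwv but not Ruv.
C: fails — Rw0w1 and Rw0w0 but not Rw1w0.
D: fails — Rmr and Rmr but not Rrr.

none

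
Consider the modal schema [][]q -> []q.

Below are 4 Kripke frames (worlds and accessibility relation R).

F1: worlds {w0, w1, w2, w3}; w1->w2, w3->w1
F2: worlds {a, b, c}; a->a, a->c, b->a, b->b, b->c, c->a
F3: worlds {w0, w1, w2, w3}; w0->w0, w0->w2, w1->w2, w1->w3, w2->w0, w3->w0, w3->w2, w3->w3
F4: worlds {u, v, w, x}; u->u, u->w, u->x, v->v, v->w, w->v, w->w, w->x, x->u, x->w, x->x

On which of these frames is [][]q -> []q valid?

F2, F3, F4

The schema corresponds to density: forall x forall y (Rxy -> exists z (Rxz & Rzy)).
F1: fails — Rw1w2 but no z with Rw1z and Rzw2.
F2: satisfies the condition.
F3: satisfies the condition.
F4: satisfies the condition.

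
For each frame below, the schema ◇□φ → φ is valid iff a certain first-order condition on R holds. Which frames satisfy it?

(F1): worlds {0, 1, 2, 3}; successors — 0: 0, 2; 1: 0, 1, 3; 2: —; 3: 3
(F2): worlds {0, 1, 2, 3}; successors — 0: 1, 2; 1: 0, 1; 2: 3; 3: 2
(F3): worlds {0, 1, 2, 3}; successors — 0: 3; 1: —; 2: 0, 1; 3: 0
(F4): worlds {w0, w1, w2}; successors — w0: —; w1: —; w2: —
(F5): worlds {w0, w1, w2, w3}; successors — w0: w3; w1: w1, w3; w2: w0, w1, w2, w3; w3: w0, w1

(F4)

The schema corresponds to symmetry: ∀x ∀y (Rxy → Ryx).
(F1): fails — R10 but not R01.
(F2): fails — R02 but not R20.
(F3): fails — R20 but not R02.
(F4): holds.
(F5): fails — Rw2w1 but not Rw1w2.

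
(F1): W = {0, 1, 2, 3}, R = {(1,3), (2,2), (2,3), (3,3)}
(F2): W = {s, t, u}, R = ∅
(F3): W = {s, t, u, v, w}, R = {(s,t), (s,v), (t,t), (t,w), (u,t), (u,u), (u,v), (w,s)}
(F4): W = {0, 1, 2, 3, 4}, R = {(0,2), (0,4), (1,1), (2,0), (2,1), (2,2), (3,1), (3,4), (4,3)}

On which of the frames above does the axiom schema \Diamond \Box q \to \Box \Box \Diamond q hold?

Frame correspondent (Sahlqvist): \forall x \forall y \forall z ((xRy \wedge x R^2 z) \to \exists w (yRw \wedge zRw)) — i.e. a generalized confluence (Geach) condition.
(F1): holds.
(F2): holds.
(F3): fails — sRt, sR²w but no w* with tRw* and wRw*.
(F4): fails — 0R4, 0R²0 but no w with 4Rw and 0Rw.
Valid on: (F1), (F2).

(F1), (F2)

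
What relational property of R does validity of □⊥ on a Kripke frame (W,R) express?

emptiness of R: ∀x ∀y ¬Rxy

This is the Ver axiom.
It corresponds to emptiness of R: ∀x ∀y ¬Rxy.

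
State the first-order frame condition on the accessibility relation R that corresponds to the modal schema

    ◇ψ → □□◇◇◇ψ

∀x ∀y ∀z ((xRy ∧ xR²z) → ∃w (y = w ∧ zR³w))

This is a Sahlqvist (Geach-type) schema ◇^1□^0ψ → □^2◇^3ψ.
Minimal-valuation argument: fix x; take any y with xR^1y and any z with xR^2z. Set V(ψ) to the set of worlds R-reachable from y in exactly 0 steps. Then □^0ψ holds at y, so the antecedent holds at x; validity forces ◇^3ψ at z, giving a w with zR^3w and yR^0w.
First-order correspondent: ∀x ∀y ∀z ((xRy ∧ xR²z) → ∃w (y = w ∧ zR³w)).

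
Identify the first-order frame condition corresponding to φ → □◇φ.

Symmetry

Suppose φ→□◇φ is valid. Take Rxy and set V(φ)={x}. Then φ at x, so □◇φ at x, so ◇φ at y, so some z with Ryz has φ; z=x, i.e. Ryx.
Conversely, on a frame with symmetry the schema holds at every world under every valuation.
So the correspondent is symmetry.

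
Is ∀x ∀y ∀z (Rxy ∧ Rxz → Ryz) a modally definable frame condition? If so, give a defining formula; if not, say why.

This is a Sahlqvist condition; the 5 axiom ◇p → □◇p defines it.
Suppose ◇p→□◇p is valid. Take Rxy, Rxz and set V(p)={y}. Then ◇p at x, so □◇p at x, so ◇p at z, so some w with Rzw has p; w=y, i.e. Rzy. By symmetry of the argument, Ryz.

Yes — defined by ◇p → □◇p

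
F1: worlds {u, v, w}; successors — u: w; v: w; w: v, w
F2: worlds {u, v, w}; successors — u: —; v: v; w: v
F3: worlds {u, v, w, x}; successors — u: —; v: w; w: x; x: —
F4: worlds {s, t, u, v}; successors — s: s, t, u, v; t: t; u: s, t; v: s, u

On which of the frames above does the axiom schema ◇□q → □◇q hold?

F1, F2

Frame correspondent (Sahlqvist): ∀x ∀y ∀z (Rxy ∧ Rxz → ∃w (Ryw ∧ Rzw)) — i.e. convergence.
F1: ✓.
F2: ✓.
F3: fails — Rwx and Rwx but x and x have no common successor.
F4: fails — Rsv and Rst but v and t have no common successor.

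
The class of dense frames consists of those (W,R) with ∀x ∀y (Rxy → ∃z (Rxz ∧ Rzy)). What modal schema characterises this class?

□□q → □q

The condition is density. The C4 schema □□q → □q defines it.
Suppose □□q→□q is valid. Take Rxy and set V(q)={w : xR²w}. Then □□q at x, so □q at x, so q at y, i.e. ∃z(Rxz∧Rzy).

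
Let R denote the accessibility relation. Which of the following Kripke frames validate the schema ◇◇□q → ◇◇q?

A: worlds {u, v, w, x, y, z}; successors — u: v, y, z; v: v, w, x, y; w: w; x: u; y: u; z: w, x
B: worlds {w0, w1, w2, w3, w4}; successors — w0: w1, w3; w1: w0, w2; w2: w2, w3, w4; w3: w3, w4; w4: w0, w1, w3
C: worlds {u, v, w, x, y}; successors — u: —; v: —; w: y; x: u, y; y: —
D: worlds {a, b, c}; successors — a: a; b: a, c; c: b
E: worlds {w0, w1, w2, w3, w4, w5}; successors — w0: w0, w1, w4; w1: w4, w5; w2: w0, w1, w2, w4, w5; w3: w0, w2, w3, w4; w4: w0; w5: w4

This is the axiom for a generalized confluence (Geach) condition; its first-order frame correspondent is ∀x ∀y (xR²y → ∃w (yRw ∧ xR²w)).
A: fails — xR²y but no t with yRt and xR²t.
B: satisfies the condition.
C: satisfies the condition.
D: fails — cR²c but no w with cRw and cR²w.
E: satisfies the condition.

B, C, E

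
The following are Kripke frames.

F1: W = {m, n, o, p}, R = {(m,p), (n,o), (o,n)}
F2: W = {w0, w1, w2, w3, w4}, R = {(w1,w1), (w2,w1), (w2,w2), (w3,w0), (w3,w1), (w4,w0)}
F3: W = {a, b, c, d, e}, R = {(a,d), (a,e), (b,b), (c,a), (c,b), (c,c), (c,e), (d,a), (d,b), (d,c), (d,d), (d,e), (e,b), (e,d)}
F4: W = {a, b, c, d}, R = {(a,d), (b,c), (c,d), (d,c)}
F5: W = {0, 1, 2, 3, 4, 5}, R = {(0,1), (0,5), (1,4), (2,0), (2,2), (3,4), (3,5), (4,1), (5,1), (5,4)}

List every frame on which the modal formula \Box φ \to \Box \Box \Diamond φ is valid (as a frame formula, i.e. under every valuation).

F1, F2, F4

The schema corresponds to a generalized confluence (Geach) condition: \forall x \forall z (x R^2 z \to \exists w (xRw \wedge zRw)).
F1: holds.
F2: holds.
F3: fails — aR²b but no w with aRw and bRw.
F4: holds.
F5: fails — 0R²1 but no w with 0Rw and 1Rw.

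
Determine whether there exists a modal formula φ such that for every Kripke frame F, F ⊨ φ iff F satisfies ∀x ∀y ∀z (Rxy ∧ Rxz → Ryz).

The condition is the Euclidean property. A defining modal formula is ◇r → □◇r.
Suppose ◇r→□◇r is valid. Take Rxy, Rxz and set V(r)={y}. Then ◇r at x, so □◇r at x, so ◇r at z, so some w with Rzw has r; w=y, i.e. Rzy. By symmetry of the argument, Ryz.

Definable; ◇r → □◇r defines it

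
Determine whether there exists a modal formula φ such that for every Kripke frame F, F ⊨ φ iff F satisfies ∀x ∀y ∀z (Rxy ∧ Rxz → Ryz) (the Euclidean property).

Yes, by ◇q → □◇q

The condition is the Euclidean property. A defining modal formula is ◇q → □◇q.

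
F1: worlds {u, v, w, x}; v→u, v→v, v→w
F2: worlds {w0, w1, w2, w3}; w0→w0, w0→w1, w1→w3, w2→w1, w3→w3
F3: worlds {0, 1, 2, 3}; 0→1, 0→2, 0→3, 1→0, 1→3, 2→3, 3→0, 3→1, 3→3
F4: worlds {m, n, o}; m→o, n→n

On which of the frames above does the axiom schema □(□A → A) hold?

none

The schema corresponds to shift-reflexivity: ∀x ∀y (Rxy → Ryy).
F1: fails — Rvu but not Ruu.
F2: fails — Rw0w1 but not Rw1w1.
F3: fails — R10 but not R00.
F4: fails — Rmo but not Roo.
Valid on no frame.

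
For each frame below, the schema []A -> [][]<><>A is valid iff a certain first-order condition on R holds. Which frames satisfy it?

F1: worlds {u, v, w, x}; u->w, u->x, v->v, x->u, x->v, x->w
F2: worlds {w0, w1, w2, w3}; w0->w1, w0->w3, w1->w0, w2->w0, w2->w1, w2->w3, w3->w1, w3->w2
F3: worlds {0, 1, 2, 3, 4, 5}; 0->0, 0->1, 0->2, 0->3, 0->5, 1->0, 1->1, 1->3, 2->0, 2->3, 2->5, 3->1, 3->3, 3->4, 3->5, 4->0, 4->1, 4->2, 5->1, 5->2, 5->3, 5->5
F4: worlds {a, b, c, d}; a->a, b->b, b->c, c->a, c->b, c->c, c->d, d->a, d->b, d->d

Frame correspondent (Sahlqvist): forall x forall z (x R^2 z -> exists w (xRw & z R^2 w)) — i.e. a generalized confluence (Geach) condition.
F1: fails — uR²v but no t with uRt and vR²t.
F2: fails — w1R²w1 but no w with w1Rw and w1R²w.
F3: satisfies the condition.
F4: fails — bR²a but no w with bRw and aR²w.

F3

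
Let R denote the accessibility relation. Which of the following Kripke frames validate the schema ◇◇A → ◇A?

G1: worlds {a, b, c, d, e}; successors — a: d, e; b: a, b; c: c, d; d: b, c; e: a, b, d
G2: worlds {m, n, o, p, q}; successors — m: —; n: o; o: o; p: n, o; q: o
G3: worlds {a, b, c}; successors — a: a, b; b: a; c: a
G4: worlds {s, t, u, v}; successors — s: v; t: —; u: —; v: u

G2

The schema corresponds to a generalized confluence (Geach) condition: ∀x ∀y (xR²y → ∃w (y = w ∧ xRw)).
G1: fails — aR²a but no w with a=w and aRw.
G2: ✓.
G3: fails — bR²b but no w with b=w and bRw.
G4: fails — sR²u but no w with u=w and sRw.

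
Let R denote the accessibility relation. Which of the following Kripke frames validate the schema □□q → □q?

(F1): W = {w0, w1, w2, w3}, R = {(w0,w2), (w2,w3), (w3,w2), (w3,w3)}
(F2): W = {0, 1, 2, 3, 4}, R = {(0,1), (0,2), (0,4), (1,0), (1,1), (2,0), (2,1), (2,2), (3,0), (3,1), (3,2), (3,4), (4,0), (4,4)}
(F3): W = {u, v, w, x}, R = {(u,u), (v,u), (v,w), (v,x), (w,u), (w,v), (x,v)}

Frame correspondent (Sahlqvist): ∀x ∀y (Rxy → ∃z (Rxz ∧ Rzy)) — i.e. density.
(F1): fails — Rw0w2 but no z with Rw0z and Rzw2.
(F2): satisfies the condition.
(F3): fails — Rvw but no z with Rvz and Rzw.
Valid on: (F2).

(F2)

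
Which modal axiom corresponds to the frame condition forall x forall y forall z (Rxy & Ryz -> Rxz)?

□ψ → □□ψ

This is transitivity; the standard corresponding axiom is 4: □ψ → □□ψ.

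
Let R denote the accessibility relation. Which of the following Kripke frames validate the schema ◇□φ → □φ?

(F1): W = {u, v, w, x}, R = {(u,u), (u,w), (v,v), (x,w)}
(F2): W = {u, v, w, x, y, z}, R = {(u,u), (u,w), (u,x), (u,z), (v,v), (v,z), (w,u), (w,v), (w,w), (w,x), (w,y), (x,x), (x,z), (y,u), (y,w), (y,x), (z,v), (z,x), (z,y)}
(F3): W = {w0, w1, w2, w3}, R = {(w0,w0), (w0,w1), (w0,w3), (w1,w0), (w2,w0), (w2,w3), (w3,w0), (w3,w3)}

none

The schema corresponds to the Euclidean property: ∀x ∀y ∀z (Rxy ∧ Rxz → Ryz).
(F1): fails — Ruw and Ruw but not Rww.
(F2): fails — Ruw and Ruz but not Rwz.
(F3): fails — Rw0w1 and Rw0w1 but not Rw1w1.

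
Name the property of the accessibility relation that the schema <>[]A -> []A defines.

Equivalently (dual form): ◇A → □◇A.
Suppose ◇A→□◇A is valid. Take Rxy, Rxz and set V(A)={y}. Then ◇A at x, so □◇A at x, so ◇A at z, so some w with Rzw has A; w=y, i.e. Rzy. By symmetry of the argument, Ryz.

the Euclidean property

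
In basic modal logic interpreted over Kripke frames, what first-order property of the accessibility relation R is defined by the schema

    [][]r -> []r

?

density: forall x forall y (Rxy -> exists z (Rxz & Rzy))

This schema is the C4 axiom.
Its frame correspondent is density — forall x forall y (Rxy -> exists z (Rxz & Rzy)).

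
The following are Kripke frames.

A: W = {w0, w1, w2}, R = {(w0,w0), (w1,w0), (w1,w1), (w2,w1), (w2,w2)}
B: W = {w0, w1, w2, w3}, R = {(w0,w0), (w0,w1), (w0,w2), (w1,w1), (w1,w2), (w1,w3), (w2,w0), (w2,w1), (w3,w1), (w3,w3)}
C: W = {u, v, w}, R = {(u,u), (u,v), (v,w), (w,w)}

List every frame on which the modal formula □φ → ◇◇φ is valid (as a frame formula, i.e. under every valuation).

The schema corresponds to a generalized confluence (Geach) condition: ∀x ∃w (xRw ∧ xR²w).
A: ✓.
B: ✓.
C: ✓.

A, B, C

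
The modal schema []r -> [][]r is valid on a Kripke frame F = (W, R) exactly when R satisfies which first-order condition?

Suppose □r→□□r is valid. Take Rxy, Ryz and set V(r)={w : Rxw}. Then □r at x, so □□r at x, so □r at y, so r at z, i.e. Rxz.
Conversely, on a frame with transitivity the schema holds at every world under every valuation.
So the correspondent is transitivity.

transitivity: forall x forall y forall z (Rxy & Ryz -> Rxz)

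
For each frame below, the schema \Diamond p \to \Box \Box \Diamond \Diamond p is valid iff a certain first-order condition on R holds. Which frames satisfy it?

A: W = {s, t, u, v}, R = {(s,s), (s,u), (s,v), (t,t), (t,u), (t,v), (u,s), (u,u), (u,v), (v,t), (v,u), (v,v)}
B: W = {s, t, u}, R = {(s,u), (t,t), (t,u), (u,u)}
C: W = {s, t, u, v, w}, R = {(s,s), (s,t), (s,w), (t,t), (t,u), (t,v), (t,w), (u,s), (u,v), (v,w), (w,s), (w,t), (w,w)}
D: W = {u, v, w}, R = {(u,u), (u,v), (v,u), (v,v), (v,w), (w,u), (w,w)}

This is the axiom for a generalized confluence (Geach) condition; its first-order frame correspondent is \forall x \forall y \forall z ((xRy \wedge x R^2 z) \to \exists w (y = w \wedge z R^2 w)).
A: holds.
B: fails — tRt, tR²u but no w with t=w and uR²w.
C: fails — tRu, tR²u but no w* with u=w* and uR²w*.
D: holds.

A, D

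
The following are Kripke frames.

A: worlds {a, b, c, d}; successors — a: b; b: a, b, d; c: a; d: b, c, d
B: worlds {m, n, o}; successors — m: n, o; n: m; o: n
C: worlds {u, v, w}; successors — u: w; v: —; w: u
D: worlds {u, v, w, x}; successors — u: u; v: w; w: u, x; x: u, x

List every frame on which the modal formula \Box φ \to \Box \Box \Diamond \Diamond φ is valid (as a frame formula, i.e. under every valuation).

A

Frame correspondent (Sahlqvist): \forall x \forall z (x R^2 z \to \exists w (xRw \wedge z R^2 w)) — i.e. a generalized confluence (Geach) condition.
A: holds.
B: fails — nR²n but no w with nRw and nR²w.
C: fails — uR²u but no t with uRt and uR²t.
D: fails — vR²u but no t with vRt and uR²t.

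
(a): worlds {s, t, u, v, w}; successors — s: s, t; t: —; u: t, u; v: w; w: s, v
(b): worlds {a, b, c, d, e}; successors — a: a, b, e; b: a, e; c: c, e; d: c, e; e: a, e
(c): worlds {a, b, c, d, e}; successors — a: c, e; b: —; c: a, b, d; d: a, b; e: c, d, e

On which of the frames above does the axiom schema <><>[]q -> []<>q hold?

This is the axiom for a generalized confluence (Geach) condition; its first-order frame correspondent is forall x forall y forall z ((x R^2 y & xRz) -> exists w (yRw & zRw)).
(a): fails — sR²s, sRt but no w* with sRw* and tRw*.
(b): condition met.
(c): fails — aR²a, aRc but no w with aRw and cRw.

(b)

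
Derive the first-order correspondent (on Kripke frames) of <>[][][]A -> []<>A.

This is a Sahlqvist (Geach-type) schema ◇^1□^3A → □^1◇^1A.
Minimal-valuation argument: fix x; take any y with xR^1y and any z with xR^1z. Set V(A) to the set of worlds R-reachable from y in exactly 3 steps. Then □^3A holds at y, so the antecedent holds at x; validity forces ◇^1A at z, giving a w with zR^1w and yR^3w.
First-order correspondent: forall x forall y forall z ((xRy & xRz) -> exists w (y R^3 w & zRw)).

forall x forall y forall z ((xRy & xRz) -> exists w (y R^3 w & zRw))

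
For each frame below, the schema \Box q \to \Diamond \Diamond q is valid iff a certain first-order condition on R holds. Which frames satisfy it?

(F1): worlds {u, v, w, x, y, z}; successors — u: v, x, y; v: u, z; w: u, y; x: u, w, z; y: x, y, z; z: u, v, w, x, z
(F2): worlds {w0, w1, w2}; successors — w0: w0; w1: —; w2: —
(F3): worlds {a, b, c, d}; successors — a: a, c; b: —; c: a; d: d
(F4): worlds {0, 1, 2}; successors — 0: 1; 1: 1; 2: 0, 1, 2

This is the axiom for a generalized confluence (Geach) condition; its first-order frame correspondent is \forall x \exists w (xRw \wedge x R^2 w).
(F1): holds.
(F2): fails — at w1 but no w with w1Rw and w1R²w.
(F3): fails — at b but no w with bRw and bR²w.
(F4): holds.
Valid on: (F1), (F4).

(F1), (F4)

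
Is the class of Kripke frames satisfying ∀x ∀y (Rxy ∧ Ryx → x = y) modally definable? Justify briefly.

Modal frame validity is preserved under surjective bounded morphisms.
The 8-cycle (worlds w0,w1,w2,w3,w4,w5,w6,w7 with w0→w1→w2→w3→w4→w5→w6→w7→w0) is antisymmetric. Sending even-indexed worlds to s and odd-indexed worlds to t is a surjective bounded morphism onto the two-world frame with s↔t, which is not antisymmetric.
Hence antisymmetry is not modally definable.

No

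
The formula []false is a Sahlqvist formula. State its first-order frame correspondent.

This schema is the Ver axiom.
Its frame correspondent is emptiness of R — forall x forall y ~Rxy.

emptiness of R: forall x forall y ~Rxy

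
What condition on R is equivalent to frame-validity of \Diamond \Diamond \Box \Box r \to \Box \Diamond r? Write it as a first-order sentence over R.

This is a Sahlqvist (Geach-type) schema ◇^2□^2r → □^1◇^1r.
Minimal-valuation argument: fix x; take any y with xR^2y and any z with xR^1z. Set V(r) to the set of worlds R-reachable from y in exactly 2 steps. Then □^2r holds at y, so the antecedent holds at x; validity forces ◇^1r at z, giving a w with zR^1w and yR^2w.
First-order correspondent: \forall x \forall y \forall z ((x R^2 y \wedge xRz) \to \exists w (y R^2 w \wedge zRw)).

\forall x \forall y \forall z ((x R^2 y \wedge xRz) \to \exists w (y R^2 w \wedge zRw))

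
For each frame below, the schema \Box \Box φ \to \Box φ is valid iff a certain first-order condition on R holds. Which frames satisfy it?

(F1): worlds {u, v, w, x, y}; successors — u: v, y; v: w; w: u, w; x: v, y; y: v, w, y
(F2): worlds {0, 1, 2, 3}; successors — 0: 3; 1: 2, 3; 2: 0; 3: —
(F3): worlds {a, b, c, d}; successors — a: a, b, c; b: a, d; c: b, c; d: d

(F1), (F3)

Frame correspondent (Sahlqvist): \forall x \forall y (Rxy \to \exists z (Rxz \wedge Rzy)) — i.e. density.
(F1): satisfies the condition.
(F2): fails — R12 but no z with R1z and Rz2.
(F3): satisfies the condition.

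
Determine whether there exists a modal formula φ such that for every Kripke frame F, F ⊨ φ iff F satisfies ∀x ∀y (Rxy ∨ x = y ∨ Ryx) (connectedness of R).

Any modally definable frame class is closed under disjoint unions.
Take 4 disjoint single-world reflexive frames: each is trivially connected, but their disjoint union has 4 worlds with no edge between distinct components, so it is not connected.
Hence connectedness of R is not modally definable.

Not definable by any modal formula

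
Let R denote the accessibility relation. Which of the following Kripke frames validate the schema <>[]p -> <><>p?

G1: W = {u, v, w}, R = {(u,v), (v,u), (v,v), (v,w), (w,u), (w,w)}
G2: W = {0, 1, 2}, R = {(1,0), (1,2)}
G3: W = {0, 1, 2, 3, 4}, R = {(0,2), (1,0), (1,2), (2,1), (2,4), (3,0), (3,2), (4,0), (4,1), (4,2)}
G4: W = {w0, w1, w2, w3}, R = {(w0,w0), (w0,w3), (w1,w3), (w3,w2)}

This is the axiom for a generalized confluence (Geach) condition; its first-order frame correspondent is forall x forall y (xRy -> exists w (yRw & x R^2 w)).
G1: satisfies the condition.
G2: fails — 1R0 but no w with 0Rw and 1R²w.
G3: satisfies the condition.
G4: fails — w3Rw2 but no w with w2Rw and w3R²w.

G1, G3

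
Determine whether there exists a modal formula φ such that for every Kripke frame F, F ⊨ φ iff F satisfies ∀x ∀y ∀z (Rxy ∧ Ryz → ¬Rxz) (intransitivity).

If a class were modally definable it would be closed under surjective bounded morphisms (Goldblatt–Thomason).
The 3-cycle (worlds a,b,c with a→b→c→a) is intransitive. Mapping every world to a single reflexive point • is a surjective bounded morphism; the reflexive point is not intransitive (R••∧R•• but R••).
So no modal formula (or set of formulas) defines exactly the intransitive frames.

No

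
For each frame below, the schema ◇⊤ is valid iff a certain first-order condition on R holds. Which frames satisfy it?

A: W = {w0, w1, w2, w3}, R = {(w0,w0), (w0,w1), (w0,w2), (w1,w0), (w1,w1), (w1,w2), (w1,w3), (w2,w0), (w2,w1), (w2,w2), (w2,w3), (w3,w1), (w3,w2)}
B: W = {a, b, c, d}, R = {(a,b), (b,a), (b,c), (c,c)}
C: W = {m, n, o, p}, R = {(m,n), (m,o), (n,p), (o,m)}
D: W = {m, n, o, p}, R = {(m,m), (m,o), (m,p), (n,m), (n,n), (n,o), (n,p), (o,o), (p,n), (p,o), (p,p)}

Frame correspondent (Sahlqvist): ∀x ∃y Rxy — i.e. seriality.
A: satisfies the condition.
B: fails — world d has no successor.
C: fails — world p has no successor.
D: satisfies the condition.
Valid on: A, D.

A, D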